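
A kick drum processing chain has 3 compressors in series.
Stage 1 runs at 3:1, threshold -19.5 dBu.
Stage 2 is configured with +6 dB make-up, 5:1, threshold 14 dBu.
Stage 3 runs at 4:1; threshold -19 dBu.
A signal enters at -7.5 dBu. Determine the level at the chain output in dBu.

-16.625 dBu

Stage 1: 12 dB above -19.5 dBu, reduced 3:1 to 4 dB above → -15.5 dBu.
Stage 2: -15.5 dBu is at or below the 14 dBu threshold — no compression; make-up brings it to -9.5 dBu.
Stage 3: overshoot 9.5 dB → 9.5/4 = 2.375 dB → -16.625 dBu.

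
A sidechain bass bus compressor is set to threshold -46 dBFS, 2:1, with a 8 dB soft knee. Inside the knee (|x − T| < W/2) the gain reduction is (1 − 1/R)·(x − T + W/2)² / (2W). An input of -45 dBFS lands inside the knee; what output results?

-45.78125 dBFS

x − T + W/2 = -45 − (-46) + 4 = 5.
GR = (1 − 1/2) × 5² / 16 = 0.5 × 25 / 16 = 0.78125 dB.
Output = -45 − 0.78125 = -45.78125 dBFS.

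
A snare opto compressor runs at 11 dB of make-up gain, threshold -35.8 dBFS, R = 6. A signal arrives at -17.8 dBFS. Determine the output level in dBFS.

The input is 18 dB above the -35.8 dBFS threshold.
The 18 dB excess becomes 3 dB after 6:1 reduction.
So the level is -35.8 + 3 = -32.8 dBFS; make-up adds 11 dB, giving -21.8 dBFS.

-21.8 dBFS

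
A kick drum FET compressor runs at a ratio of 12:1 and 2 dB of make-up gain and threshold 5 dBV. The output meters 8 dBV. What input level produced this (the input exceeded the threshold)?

Remove make-up: 8 − 2 = 6 dBV.
The compressed level sits 6 − 5 = 1 dB over threshold.
Input overshoot = R × output overshoot = 12 dB → input = 5 + 12 = 17 dBV.

17 dBV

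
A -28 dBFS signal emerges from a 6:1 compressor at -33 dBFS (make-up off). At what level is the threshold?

-34 dBFS

Gain reduction = -28 − (-33) = 5 dB; output overshoot = GR / (R − 1) = 5 / 5 = 1 dB.
Threshold = output − output overshoot = -33 − 1 = -34 dBFS.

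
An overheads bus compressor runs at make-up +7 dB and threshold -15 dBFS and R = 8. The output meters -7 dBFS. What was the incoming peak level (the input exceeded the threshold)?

Remove make-up: -7 − 7 = -14 dBFS.
Post-compression overshoot = -14 − (-15) = 1 dB.
Before 8:1 compression the overshoot was 1 × 8 = 8 dB, so input = -15 + 8 = -7 dBFS.

-7 dBFS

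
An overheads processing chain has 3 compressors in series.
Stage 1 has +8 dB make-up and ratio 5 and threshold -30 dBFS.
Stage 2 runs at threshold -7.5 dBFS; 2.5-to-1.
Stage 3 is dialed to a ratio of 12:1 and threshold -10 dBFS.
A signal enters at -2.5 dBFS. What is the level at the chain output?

Stage 1: -2.5 dBFS is 27.5 dB over -30 dBFS; at 5:1 that becomes 5.5 dB over, giving -24.5 dBFS; +8 dB make-up → -16.5 dBFS.
Stage 2: below threshold (-16.5 ≤ -7.5); passes unchanged; output -16.5 dBFS.
Stage 3: -16.5 dBFS is at or below the -10 dBFS threshold — no compression; output -16.5 dBFS.

-16.5 dBFS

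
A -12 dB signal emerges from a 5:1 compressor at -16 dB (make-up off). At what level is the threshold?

Input is 5 dB above T (since output overshoot × R = input overshoot: (-16 − T)·5 = -12 − T gives T = -17 dB).
Check: -17 + (-12 − (-17))/5 = -17 + 1 = -16 dB. ✓

-17 dB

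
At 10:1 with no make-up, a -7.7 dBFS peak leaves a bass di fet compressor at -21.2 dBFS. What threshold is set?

-22.7 dBFS

Input is 15 dB above T (since output overshoot × R = input overshoot: (-21.2 − T)·10 = -7.7 − T gives T = -22.7 dBFS).
Check: -22.7 + (-7.7 − (-22.7))/10 = -22.7 + 1.5 = -21.2 dBFS. ✓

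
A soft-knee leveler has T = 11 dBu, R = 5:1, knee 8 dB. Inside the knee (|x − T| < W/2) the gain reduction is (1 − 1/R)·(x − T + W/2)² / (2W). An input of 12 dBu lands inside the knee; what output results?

10.75 dBu

x − T + W/2 = 12 − 11 + 4 = 5.
GR = (1 − 1/5) × 5² / 16 = 0.8 × 25 / 16 = 1.25 dB.
Output = 12 − 1.25 = 10.75 dBu.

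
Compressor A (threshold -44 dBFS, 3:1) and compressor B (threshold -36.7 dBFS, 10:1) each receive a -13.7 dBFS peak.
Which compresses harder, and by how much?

B, by 0.5 dB

A: 30.3 dB over, compressed to 10.1 dB over, so 20.2 dB of GR.
B: 23 dB over, compressed to 2.3 dB over, so 20.7 dB of GR.
B applies 0.5 dB more gain reduction.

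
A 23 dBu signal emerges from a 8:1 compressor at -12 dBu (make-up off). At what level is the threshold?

-17 dBu

Input is 40 dB above T (since output overshoot × R = input overshoot: (-12 − T)·8 = 23 − T gives T = -17 dBu).
Check: -17 + (23 − (-17))/8 = -17 + 5 = -12 dBu. ✓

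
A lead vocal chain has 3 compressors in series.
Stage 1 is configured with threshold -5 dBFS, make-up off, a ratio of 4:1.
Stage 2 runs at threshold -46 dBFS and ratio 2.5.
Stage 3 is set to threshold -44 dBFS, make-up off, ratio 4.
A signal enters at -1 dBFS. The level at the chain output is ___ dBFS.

Stage 1: 4 dB above -5 dBFS, reduced 4:1 to 1 dB above → -4 dBFS.
Stage 2: -4 dBFS is 42 dB over -46 dBFS; at 2.5:1 that becomes 16.8 dB over, giving -29.2 dBFS.
Stage 3: -29.2 dBFS is 14.8 dB over -44 dBFS; at 4:1 that becomes 3.7 dB over, giving -40.3 dBFS.

-40.3 dBFS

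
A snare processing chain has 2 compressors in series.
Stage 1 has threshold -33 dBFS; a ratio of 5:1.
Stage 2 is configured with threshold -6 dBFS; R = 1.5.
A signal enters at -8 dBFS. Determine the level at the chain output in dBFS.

Stage 1: 25 dB above -33 dBFS, reduced 5:1 to 5 dB above → -28 dBFS.
Stage 2: -28 dBFS ≤ -6 dBFS, so stage 2 doesn't engage; output -28 dBFS.

-28 dBFS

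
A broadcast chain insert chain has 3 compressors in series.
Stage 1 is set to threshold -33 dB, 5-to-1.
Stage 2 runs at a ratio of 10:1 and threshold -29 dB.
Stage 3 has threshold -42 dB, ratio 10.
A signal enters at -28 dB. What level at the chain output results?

-41 dB

Stage 1: overshoot 5 dB → 5/5 = 1 dB → -32 dB.
Stage 2: -32 dB is at or below the -29 dB threshold — no compression; output -32 dB.
Stage 3: -32 dB is 10 dB over -42 dB; at 10:1 that becomes 1 dB over, giving -41 dB.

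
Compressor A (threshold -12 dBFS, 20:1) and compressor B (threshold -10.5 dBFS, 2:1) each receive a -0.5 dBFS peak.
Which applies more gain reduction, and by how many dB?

A: GR = 11.5 − 11.5/20 = 10.925 dB.
B: GR = 10 − 10/2 = 5 dB.
A reduces 5.925 dB more.

A, by 5.925 dB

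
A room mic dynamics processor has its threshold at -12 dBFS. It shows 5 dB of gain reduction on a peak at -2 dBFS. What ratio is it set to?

Input overshoot = -2 − (-12) = 10 dB.
Output overshoot = 10 − 5 = 5 dB.
Ratio = input overshoot / output overshoot = 10 / 5 = 2.

2:1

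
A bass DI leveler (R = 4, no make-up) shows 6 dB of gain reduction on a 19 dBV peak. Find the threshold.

11 dBV

Let T be the threshold. Output overshoot = (input overshoot)/R, so 13 − T = (19 − T)/4.
4·(13 − T) = 19 − T → 3·T = 52 − 19 = 33.
T = 33/3 = 11 dBV.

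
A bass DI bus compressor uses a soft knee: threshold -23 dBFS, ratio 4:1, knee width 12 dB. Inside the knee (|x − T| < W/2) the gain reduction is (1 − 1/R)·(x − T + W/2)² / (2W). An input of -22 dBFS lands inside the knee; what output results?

-23.53125 dBFS

x − T + W/2 = -22 − (-23) + 6 = 7.
GR = (1 − 1/4) × 7² / 24 = 0.75 × 49 / 24 = 1.53125 dB.
Output = -22 − 1.53125 = -23.53125 dBFS.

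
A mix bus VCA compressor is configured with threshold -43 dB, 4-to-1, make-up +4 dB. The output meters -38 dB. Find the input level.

-39 dB

Stripping the +4 dB make-up gives -42 dB at the gain stage.
Post-compression overshoot = -42 − (-43) = 1 dB.
Before 4:1 compression the overshoot was 1 × 4 = 4 dB, so input = -43 + 4 = -39 dB.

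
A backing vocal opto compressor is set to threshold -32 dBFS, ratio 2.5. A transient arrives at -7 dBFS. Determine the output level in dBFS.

-22 dBFS

-7 dBFS sits 25 dB over threshold.
2.5:1 compression reduces that to 25/2.5 = 10 dB over.
Output = -32 + 10 = -22 dBFS.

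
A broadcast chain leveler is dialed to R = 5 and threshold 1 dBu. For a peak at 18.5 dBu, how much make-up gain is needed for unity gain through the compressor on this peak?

14 dB

Without make-up, output = threshold + overshoot/5 = 1 + 3.5 = 4.5 dBu.
Gap to target: 14 dB.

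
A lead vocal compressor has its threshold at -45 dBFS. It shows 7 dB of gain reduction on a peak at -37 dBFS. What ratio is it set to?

Input overshoot = -37 − (-45) = 8 dB.
Output overshoot = 8 − 7 = 1 dB.
Ratio = input overshoot / output overshoot = 8 / 1 = 8.

8:1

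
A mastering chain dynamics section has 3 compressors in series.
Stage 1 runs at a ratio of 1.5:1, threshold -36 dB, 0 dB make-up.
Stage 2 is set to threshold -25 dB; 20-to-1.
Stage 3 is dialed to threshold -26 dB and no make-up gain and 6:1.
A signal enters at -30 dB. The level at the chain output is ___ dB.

Stage 1: overshoot 6 dB → 6/1.5 = 4 dB → -32 dB.
Stage 2: below threshold (-32 ≤ -25); passes unchanged; output -32 dB.
Stage 3: -32 dB ≤ -26 dB, so stage 3 doesn't engage; output -32 dB.

-32 dB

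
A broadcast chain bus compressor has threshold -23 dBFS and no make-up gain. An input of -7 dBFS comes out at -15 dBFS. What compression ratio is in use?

2:1

Input overshoot = -7 − (-23) = 16 dB; output overshoot = -15 − (-23) = 8 dB.
Ratio = 16 / 8 = 2.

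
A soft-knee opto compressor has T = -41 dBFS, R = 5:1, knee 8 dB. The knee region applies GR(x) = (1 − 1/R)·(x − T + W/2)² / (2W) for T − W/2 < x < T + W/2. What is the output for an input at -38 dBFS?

x − T + W/2 = -38 − (-41) + 4 = 7.
GR = (1 − 1/5) × 7² / 16 = 0.8 × 49 / 16 = 2.45 dB.
Output = -38 − 2.45 = -40.45 dBFS.

-40.45 dBFS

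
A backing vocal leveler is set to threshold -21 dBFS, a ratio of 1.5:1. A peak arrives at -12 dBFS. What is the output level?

-12 dBFS sits 9 dB over threshold.
At 1.5:1 the overshoot is divided by 1.5, leaving 6 dB above threshold.
That puts the output at -15 dBFS.

-15 dBFS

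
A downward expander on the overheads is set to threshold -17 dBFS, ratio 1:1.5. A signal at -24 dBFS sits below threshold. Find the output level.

Below threshold, a 1:1.5 expander applies gain = (1.5−1)×(T − x) of attenuation.
(1.5−1) × 7 = 3.5 dB, so output = -24 − 3.5 = -27.5 dBFS.

-27.5 dBFS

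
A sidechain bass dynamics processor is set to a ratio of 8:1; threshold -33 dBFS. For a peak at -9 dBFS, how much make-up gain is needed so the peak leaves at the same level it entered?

21 dB

Overshoot 24 dB → 24/8 = 3 dB after compression, so the compressed level is -33 + 3 = -30 dBFS.
Make-up = target − compressed = -9 − (-30) = 21 dB.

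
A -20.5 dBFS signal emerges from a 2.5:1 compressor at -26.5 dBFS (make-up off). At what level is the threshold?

Let T be the threshold. Output overshoot = (input overshoot)/R, so -26.5 − T = (-20.5 − T)/2.5.
2.5·(-26.5 − T) = -20.5 − T → 1.5·T = -66.25 − (-20.5) = -45.75.
T = -45.75/1.5 = -30.5 dBFS.

-30.5 dBFS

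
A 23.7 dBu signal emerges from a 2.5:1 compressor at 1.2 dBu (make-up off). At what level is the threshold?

-13.8 dBu

Let T be the threshold. Output overshoot = (input overshoot)/R, so 1.2 − T = (23.7 − T)/2.5.
2.5·(1.2 − T) = 23.7 − T → 1.5·T = 3 − 23.7 = -20.7.
T = -20.7/1.5 = -13.8 dBu.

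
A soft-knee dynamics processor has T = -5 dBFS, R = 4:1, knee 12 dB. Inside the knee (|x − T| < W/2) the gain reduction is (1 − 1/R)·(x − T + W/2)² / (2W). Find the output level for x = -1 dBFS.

-4.125 dBFS

x − T + W/2 = -1 − (-5) + 6 = 10.
GR = (1 − 1/4) × 10² / 24 = 0.75 × 100 / 24 = 3.125 dB.
Output = -1 − 3.125 = -4.125 dBFS.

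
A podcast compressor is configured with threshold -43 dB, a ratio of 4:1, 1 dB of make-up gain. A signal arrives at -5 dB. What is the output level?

-32.5 dB

The input is 38 dB above the -43 dB threshold.
4:1 compression reduces that to 38/4 = 9.5 dB over.
Output = -43 + 9.5 = -33.5 dB; make-up adds 1 dB, giving -32.5 dB.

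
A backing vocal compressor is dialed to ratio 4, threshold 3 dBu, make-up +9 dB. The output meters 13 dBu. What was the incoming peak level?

Before make-up, the level was 13 − 9 = 4 dBu.
That's 1 dB above the 3 dBu threshold.
Before 4:1 compression the overshoot was 1 × 4 = 4 dB, so input = 3 + 4 = 7 dBu.

7 dBu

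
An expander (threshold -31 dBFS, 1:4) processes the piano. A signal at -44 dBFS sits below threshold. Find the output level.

The input is 13 dB below the -31 dBFS threshold.
A 1:4 expander multiplies undershoot by 4: 13 × 4 = 52 dB below threshold.
Output = -31 − 52 = -83 dBFS.

-83 dBFS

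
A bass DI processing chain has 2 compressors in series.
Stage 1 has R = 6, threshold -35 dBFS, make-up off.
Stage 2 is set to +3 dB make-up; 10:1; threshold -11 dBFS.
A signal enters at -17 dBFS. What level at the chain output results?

-29 dBFS

Stage 1: -17 dBFS is 18 dB over -35 dBFS; at 6:1 that becomes 3 dB over, giving -32 dBFS.
Stage 2: -32 dBFS is at or below the -11 dBFS threshold — no compression; make-up brings it to -29 dBFS.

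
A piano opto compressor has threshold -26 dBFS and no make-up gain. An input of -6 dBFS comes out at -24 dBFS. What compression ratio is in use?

10:1

Input overshoot = -6 − (-26) = 20 dB; output overshoot = -24 − (-26) = 2 dB.
Ratio = 20 / 2 = 10.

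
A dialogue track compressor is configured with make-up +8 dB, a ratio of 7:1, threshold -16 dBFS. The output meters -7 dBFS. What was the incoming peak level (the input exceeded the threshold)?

Before make-up, the level was -7 − 8 = -15 dBFS.
That's 1 dB above the -16 dBFS threshold.
Input overshoot = R × output overshoot = 7 dB → input = -16 + 7 = -9 dBFS.

-9 dBFS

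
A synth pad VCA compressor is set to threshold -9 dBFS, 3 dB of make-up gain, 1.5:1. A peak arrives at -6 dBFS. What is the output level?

The input is 3 dB above the -9 dBFS threshold.
The 3 dB excess becomes 2 dB after 1.5:1 reduction.
So the level is -9 + 2 = -7 dBFS; make-up adds 3 dB, giving -4 dBFS.

-4 dBFS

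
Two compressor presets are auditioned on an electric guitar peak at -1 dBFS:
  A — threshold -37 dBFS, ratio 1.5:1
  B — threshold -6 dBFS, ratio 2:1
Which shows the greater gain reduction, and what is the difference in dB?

A: overshoot 36 dB → output overshoot 24 dB → GR 12 dB.
B: overshoot 5 dB → output overshoot 2.5 dB → GR 2.5 dB.
Difference: 9.5 dB in favour of A.

A, by 9.5 dB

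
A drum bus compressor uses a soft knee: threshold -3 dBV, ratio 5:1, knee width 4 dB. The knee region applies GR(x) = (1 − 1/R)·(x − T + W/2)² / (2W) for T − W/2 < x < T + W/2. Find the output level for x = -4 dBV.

x − T + W/2 = -4 − (-3) + 2 = 1.
GR = (1 − 1/5) × 1² / 8 = 0.8 × 1 / 8 = 0.1 dB.
Output = -4 − 0.1 = -4.1 dBV.

-4.1 dBV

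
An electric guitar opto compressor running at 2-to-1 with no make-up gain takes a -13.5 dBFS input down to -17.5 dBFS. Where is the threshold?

-21.5 dBFS

Input is 8 dB above T (since output overshoot × R = input overshoot: (-17.5 − T)·2 = -13.5 − T gives T = -21.5 dBFS).
Check: -21.5 + (-13.5 − (-21.5))/2 = -21.5 + 4 = -17.5 dBFS. ✓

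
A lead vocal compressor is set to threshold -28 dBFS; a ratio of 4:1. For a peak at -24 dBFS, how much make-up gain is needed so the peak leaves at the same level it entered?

3 dB

The peak compresses to -28 + 4/4 = -27 dBFS.
To reach -24 dBFS requires -24 − (-27) = 3 dB of make-up.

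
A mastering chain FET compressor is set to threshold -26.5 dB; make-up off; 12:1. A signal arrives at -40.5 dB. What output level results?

-40.5 dB

-40.5 dB is 14 dB below the -26.5 dB threshold, so no gain reduction is applied.
Output = input = -40.5 dB.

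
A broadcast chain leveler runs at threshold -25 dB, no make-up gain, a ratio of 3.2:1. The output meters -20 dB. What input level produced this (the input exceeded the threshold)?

The compressed level sits -20 − (-25) = 5 dB over threshold.
Undo the ratio: input overshoot = 5 × 3.2 = 16 dB, giving input = -9 dB.

-9 dB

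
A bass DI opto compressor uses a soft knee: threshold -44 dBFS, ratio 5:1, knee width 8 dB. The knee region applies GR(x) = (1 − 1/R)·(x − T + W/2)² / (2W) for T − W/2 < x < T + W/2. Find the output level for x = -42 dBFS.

-43.8 dBFS

x − T + W/2 = -42 − (-44) + 4 = 6.
GR = (1 − 1/5) × 6² / 16 = 0.8 × 36 / 16 = 1.8 dB.
Output = -42 − 1.8 = -43.8 dBFS.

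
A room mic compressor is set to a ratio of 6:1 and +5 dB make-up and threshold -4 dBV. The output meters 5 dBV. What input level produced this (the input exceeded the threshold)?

20 dBV

Before make-up, the level was 5 − 5 = 0 dBV.
Post-compression overshoot = 0 − (-4) = 4 dB.
Undo the ratio: input overshoot = 4 × 6 = 24 dB, giving input = 20 dBV.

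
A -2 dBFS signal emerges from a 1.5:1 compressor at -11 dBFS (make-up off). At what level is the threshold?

-29 dBFS

Let T be the threshold. Output overshoot = (input overshoot)/R, so -11 − T = (-2 − T)/1.5.
1.5·(-11 − T) = -2 − T → 0.5·T = -16.5 − (-2) = -14.5.
T = -14.5/0.5 = -29 dBFS.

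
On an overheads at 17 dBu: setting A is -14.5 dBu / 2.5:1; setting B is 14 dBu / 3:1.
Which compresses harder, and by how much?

A: overshoot 31.5 dB → output overshoot 12.6 dB → GR 18.9 dB.
B: overshoot 3 dB → output overshoot 1 dB → GR 2 dB.
A reduces 16.9 dB more.

A, by 16.9 dB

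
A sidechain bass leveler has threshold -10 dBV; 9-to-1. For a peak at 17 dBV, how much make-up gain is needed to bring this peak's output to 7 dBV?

Overshoot 27 dB → 27/9 = 3 dB after compression, so the compressed level is -10 + 3 = -7 dBV.
Make-up = target − compressed = 7 − (-7) = 14 dB.

14 dB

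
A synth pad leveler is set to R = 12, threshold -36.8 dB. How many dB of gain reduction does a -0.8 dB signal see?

33 dB

The signal is 36 dB above threshold.
A 12:1 ratio leaves 3 dB of that excess.
So the signal is attenuated by 36 − 3 = 33 dB.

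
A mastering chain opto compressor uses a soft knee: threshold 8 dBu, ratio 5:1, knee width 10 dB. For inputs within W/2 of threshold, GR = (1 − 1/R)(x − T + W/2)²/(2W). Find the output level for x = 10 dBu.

8.04 dBu

x − T + W/2 = 10 − 8 + 5 = 7.
GR = (1 − 1/5) × 7² / 20 = 0.8 × 49 / 20 = 1.96 dB.
Output = 10 − 1.96 = 8.04 dBu.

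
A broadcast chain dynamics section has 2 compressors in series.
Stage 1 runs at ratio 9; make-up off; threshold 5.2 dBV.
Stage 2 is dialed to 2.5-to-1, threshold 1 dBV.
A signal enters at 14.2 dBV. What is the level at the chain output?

Stage 1: overshoot 9 dB → 9/9 = 1 dB → 6.2 dBV.
Stage 2: 5.2 dB above 1 dBV, reduced 2.5:1 to 2.08 dB above → 3.08 dBV.

3.08 dBV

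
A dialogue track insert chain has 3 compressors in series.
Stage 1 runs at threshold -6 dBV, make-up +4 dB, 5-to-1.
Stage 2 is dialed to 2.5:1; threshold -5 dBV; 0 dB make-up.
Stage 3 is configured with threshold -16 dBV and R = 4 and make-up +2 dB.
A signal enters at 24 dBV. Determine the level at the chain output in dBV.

Stage 1: overshoot 30 dB → 30/5 = 6 dB → 0 dBV; +4 dB make-up → 4 dBV.
Stage 2: 4 dBV is 9 dB over -5 dBV; at 2.5:1 that becomes 3.6 dB over, giving -1.4 dBV.
Stage 3: -1.4 dBV is 14.6 dB over -16 dBV; at 4:1 that becomes 3.65 dB over, giving -12.35 dBV; +2 dB make-up → -10.35 dBV.

-10.35 dBV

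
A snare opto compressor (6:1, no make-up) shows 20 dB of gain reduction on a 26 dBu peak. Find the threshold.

2 dBu

Gain reduction = 26 − 6 = 20 dB; output overshoot = GR / (R − 1) = 20 / 5 = 4 dB.
Threshold = output − output overshoot = 6 − 4 = 2 dBu.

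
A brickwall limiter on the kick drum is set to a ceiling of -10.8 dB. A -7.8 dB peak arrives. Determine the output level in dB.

The limiter clamps the peak to its -10.8 dB ceiling.

-10.8 dB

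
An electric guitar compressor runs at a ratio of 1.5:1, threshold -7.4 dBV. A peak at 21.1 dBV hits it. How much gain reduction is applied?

The signal is 28.5 dB above threshold.
A 1.5:1 ratio leaves 19 dB of that excess.
GR = overshoot in − overshoot out = 28.5 − 19 = 9.5 dB.

9.5 dB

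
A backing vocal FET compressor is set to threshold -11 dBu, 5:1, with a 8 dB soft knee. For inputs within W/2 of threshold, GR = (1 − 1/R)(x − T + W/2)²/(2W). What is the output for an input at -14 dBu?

-14.05 dBu

x − T + W/2 = -14 − (-11) + 4 = 1.
GR = (1 − 1/5) × 1² / 16 = 0.8 × 1 / 16 = 0.05 dB.
Output = -14 − 0.05 = -14.05 dBu.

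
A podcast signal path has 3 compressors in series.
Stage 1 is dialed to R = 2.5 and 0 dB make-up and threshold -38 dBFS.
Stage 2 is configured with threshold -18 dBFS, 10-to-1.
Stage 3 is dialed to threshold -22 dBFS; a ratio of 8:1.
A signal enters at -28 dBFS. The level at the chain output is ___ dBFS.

-34 dBFS

Stage 1: overshoot 10 dB → 10/2.5 = 4 dB → -34 dBFS.
Stage 2: below threshold (-34 ≤ -18); passes unchanged; output -34 dBFS.
Stage 3: -34 dBFS is at or below the -22 dBFS threshold — no compression; output -34 dBFS.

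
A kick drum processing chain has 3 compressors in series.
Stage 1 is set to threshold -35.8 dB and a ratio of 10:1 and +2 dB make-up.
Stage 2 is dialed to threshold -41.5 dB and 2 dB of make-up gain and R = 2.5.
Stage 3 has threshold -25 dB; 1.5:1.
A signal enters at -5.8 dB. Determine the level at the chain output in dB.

-35.22 dB

Stage 1: -5.8 dB is 30 dB over -35.8 dB; at 10:1 that becomes 3 dB over, giving -32.8 dB; +2 dB make-up → -30.8 dB.
Stage 2: 10.7 dB above -41.5 dB, reduced 2.5:1 to 4.28 dB above → -37.22 dB; +2 dB make-up → -35.22 dB.
Stage 3: -35.22 dB is at or below the -25 dB threshold — no compression; output -35.22 dB.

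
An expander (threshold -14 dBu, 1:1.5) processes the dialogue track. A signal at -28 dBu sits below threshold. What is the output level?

The input is 14 dB below the -14 dBu threshold.
A 1:1.5 expander multiplies undershoot by 1.5: 14 × 1.5 = 21 dB below threshold.
Output = -14 − 21 = -35 dBu.

-35 dBu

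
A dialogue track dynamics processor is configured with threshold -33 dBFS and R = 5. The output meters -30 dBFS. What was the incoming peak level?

The compressed level sits -30 − (-33) = 3 dB over threshold.
Input overshoot = R × output overshoot = 15 dB → input = -33 + 15 = -18 dBFS.

-18 dBFS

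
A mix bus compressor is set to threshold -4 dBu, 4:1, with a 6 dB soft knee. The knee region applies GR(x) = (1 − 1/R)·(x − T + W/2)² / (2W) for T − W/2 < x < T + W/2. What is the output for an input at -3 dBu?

x − T + W/2 = -3 − (-4) + 3 = 4.
GR = (1 − 1/4) × 4² / 12 = 0.75 × 16 / 12 = 1 dB.
Output = -3 − 1 = -4 dBu.

-4 dBu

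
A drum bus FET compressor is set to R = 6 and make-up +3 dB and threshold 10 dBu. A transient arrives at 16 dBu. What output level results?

The input is 6 dB above the 10 dBu threshold.
6:1 compression reduces that to 6/6 = 1 dB over.
So the level is 10 + 1 = 11 dBu; make-up adds 3 dB, giving 14 dBu.

14 dBu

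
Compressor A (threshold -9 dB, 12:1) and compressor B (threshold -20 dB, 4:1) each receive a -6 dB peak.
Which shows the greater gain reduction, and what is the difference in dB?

A: 3 dB over, compressed to 0.25 dB over, so 2.75 dB of GR.
B: 14 dB over, compressed to 3.5 dB over, so 10.5 dB of GR.
Difference: 7.75 dB in favour of B.

B, by 7.75 dB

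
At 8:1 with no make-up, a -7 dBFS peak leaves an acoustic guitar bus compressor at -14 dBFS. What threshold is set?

-15 dBFS

Let T be the threshold. Output overshoot = (input overshoot)/R, so -14 − T = (-7 − T)/8.
8·(-14 − T) = -7 − T → 7·T = -112 − (-7) = -105.
T = -105/7 = -15 dBFS.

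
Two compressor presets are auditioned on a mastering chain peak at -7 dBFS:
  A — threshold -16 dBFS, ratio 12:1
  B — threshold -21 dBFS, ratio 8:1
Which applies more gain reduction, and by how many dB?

B, by 4 dB

A: GR = 9 − 9/12 = 8.25 dB.
B: GR = 14 − 14/8 = 12.25 dB.
B reduces 4 dB more.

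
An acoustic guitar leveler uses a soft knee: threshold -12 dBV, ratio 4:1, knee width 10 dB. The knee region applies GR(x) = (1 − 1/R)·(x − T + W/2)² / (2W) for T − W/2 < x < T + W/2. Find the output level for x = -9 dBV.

x − T + W/2 = -9 − (-12) + 5 = 8.
GR = (1 − 1/4) × 8² / 20 = 0.75 × 64 / 20 = 2.4 dB.
Output = -9 − 2.4 = -11.4 dBV.

-11.4 dBV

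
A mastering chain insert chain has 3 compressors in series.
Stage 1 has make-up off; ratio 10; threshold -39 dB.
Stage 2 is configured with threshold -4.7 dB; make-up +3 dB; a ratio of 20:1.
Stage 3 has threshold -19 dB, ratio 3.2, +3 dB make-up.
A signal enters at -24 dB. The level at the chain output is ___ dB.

-31.5 dB

Stage 1: overshoot 15 dB → 15/10 = 1.5 dB → -37.5 dB.
Stage 2: -37.5 dB is at or below the -4.7 dB threshold — no compression; make-up brings it to -34.5 dB.
Stage 3: below threshold (-34.5 ≤ -19); passes unchanged; make-up brings it to -31.5 dB.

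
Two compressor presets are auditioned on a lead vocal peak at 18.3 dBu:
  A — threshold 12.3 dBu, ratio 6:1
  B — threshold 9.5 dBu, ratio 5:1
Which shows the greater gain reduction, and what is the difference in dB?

A: 6 dB over, compressed to 1 dB over, so 5 dB of GR.
B: 8.8 dB over, compressed to 1.76 dB over, so 7.04 dB of GR.
B reduces 2.04 dB more.

B, by 2.04 dB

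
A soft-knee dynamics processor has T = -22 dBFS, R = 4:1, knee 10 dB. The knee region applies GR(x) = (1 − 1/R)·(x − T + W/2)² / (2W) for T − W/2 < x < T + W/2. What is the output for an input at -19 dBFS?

x − T + W/2 = -19 − (-22) + 5 = 8.
GR = (1 − 1/4) × 8² / 20 = 0.75 × 64 / 20 = 2.4 dB.
Output = -19 − 2.4 = -21.4 dBFS.

-21.4 dBFS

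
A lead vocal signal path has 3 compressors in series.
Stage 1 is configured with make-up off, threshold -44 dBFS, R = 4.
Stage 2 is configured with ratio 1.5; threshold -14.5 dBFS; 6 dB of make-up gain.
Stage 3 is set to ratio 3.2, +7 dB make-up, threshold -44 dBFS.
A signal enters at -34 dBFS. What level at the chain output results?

Stage 1: -34 dBFS is 10 dB over -44 dBFS; at 4:1 that becomes 2.5 dB over, giving -41.5 dBFS.
Stage 2: -41.5 dBFS is at or below the -14.5 dBFS threshold — no compression; make-up brings it to -35.5 dBFS.
Stage 3: 8.5 dB above -44 dBFS, reduced 3.2:1 to 2.65625 dB above → -41.34375 dBFS; +7 dB make-up → -34.34375 dBFS.

-34.34375 dBFS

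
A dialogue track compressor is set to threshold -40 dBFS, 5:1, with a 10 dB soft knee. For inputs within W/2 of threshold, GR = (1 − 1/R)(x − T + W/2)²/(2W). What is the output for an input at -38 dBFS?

x − T + W/2 = -38 − (-40) + 5 = 7.
GR = (1 − 1/5) × 7² / 20 = 0.8 × 49 / 20 = 1.96 dB.
Output = -38 − 1.96 = -39.96 dBFS.

-39.96 dBFS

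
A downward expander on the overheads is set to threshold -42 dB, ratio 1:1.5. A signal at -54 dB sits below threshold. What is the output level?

-60 dB

Below threshold, a 1:1.5 expander applies gain = (1.5−1)×(T − x) of attenuation.
(1.5−1) × 12 = 6 dB, so output = -54 − 6 = -60 dB.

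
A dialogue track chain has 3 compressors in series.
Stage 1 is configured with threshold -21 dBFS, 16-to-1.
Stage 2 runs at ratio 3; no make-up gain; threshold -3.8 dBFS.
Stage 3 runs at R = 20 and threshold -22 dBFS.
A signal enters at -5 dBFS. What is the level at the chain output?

-21.9 dBFS

Stage 1: overshoot 16 dB → 16/16 = 1 dB → -20 dBFS.
Stage 2: -20 dBFS is at or below the -3.8 dBFS threshold — no compression; output -20 dBFS.
Stage 3: 2 dB above -22 dBFS, reduced 20:1 to 0.1 dB above → -21.9 dBFS.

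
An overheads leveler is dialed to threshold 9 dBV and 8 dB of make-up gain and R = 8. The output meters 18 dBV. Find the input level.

Stripping the +8 dB make-up gives 10 dBV at the gain stage.
The compressed level sits 10 − 9 = 1 dB over threshold.
Undo the ratio: input overshoot = 1 × 8 = 8 dB, giving input = 17 dBV.

17 dBV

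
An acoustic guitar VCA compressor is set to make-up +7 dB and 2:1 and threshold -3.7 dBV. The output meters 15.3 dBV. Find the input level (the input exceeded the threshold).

20.3 dBV

Stripping the +7 dB make-up gives 8.3 dBV at the gain stage.
That's 12 dB above the -3.7 dBV threshold.
Undo the ratio: input overshoot = 12 × 2 = 24 dB, giving input = 20.3 dBV.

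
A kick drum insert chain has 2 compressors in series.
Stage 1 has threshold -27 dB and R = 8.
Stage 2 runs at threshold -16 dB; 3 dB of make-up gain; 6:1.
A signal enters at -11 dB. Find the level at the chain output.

Stage 1: 16 dB above -27 dB, reduced 8:1 to 2 dB above → -25 dB.
Stage 2: below threshold (-25 ≤ -16); passes unchanged; make-up brings it to -22 dB.

-22 dB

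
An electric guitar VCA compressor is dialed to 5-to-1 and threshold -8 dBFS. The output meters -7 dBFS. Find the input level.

-3 dBFS

The compressed level sits -7 − (-8) = 1 dB over threshold.
Input overshoot = R × output overshoot = 5 dB → input = -8 + 5 = -3 dBFS.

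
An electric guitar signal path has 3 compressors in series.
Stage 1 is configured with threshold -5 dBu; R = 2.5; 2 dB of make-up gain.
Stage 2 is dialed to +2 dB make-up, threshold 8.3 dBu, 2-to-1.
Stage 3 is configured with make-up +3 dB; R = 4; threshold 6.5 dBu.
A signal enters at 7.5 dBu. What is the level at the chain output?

7 dBu

Stage 1: 7.5 dBu is 12.5 dB over -5 dBu; at 2.5:1 that becomes 5 dB over, giving 0 dBu; +2 dB make-up → 2 dBu.
Stage 2: below threshold (2 ≤ 8.3); passes unchanged; make-up brings it to 4 dBu.
Stage 3: 4 dBu is at or below the 6.5 dBu threshold — no compression; make-up brings it to 7 dBu.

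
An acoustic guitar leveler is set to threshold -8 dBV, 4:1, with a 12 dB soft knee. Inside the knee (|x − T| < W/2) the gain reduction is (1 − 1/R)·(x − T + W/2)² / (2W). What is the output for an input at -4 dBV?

x − T + W/2 = -4 − (-8) + 6 = 10.
GR = (1 − 1/4) × 10² / 24 = 0.75 × 100 / 24 = 3.125 dB.
Output = -4 − 3.125 = -7.125 dBV.

-7.125 dBV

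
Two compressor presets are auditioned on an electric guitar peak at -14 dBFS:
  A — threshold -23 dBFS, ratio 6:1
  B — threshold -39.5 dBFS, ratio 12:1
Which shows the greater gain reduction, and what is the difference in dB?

B, by 15.875 dB

A: 9 dB over, compressed to 1.5 dB over, so 7.5 dB of GR.
B: 25.5 dB over, compressed to 2.125 dB over, so 23.375 dB of GR.
Difference: 15.875 dB in favour of B.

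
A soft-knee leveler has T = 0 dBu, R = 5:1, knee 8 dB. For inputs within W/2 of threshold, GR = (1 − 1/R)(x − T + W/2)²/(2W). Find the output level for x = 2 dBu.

x − T + W/2 = 2 − 0 + 4 = 6.
GR = (1 − 1/5) × 6² / 16 = 0.8 × 36 / 16 = 1.8 dB.
Output = 2 − 1.8 = 0.2 dBu.

0.2 dBu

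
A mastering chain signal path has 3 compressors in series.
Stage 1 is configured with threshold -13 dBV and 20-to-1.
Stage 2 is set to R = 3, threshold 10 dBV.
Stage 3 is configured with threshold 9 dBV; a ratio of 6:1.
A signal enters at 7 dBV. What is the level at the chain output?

-12 dBV

Stage 1: 7 dBV is 20 dB over -13 dBV; at 20:1 that becomes 1 dB over, giving -12 dBV.
Stage 2: below threshold (-12 ≤ 10); passes unchanged; output -12 dBV.
Stage 3: -12 dBV is at or below the 9 dBV threshold — no compression; output -12 dBV.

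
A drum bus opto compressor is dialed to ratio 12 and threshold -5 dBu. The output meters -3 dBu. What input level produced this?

19 dBu

That's 2 dB above the -5 dBu threshold.
Input overshoot = R × output overshoot = 24 dB → input = -5 + 24 = 19 dBu.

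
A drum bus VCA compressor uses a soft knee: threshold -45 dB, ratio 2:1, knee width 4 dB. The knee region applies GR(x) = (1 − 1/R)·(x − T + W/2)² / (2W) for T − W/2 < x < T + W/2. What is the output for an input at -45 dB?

-45.25 dB

x − T + W/2 = -45 − (-45) + 2 = 2.
GR = (1 − 1/2) × 2² / 8 = 0.5 × 4 / 8 = 0.25 dB.
Output = -45 − 0.25 = -45.25 dB.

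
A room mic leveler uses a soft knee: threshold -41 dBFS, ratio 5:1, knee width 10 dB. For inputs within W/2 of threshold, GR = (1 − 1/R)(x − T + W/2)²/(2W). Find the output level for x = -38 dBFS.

-40.56 dBFS

x − T + W/2 = -38 − (-41) + 5 = 8.
GR = (1 − 1/5) × 8² / 20 = 0.8 × 64 / 20 = 2.56 dB.
Output = -38 − 2.56 = -40.56 dBFS.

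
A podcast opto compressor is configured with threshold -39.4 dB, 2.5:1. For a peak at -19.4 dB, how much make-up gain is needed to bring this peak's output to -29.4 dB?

Overshoot 20 dB → 20/2.5 = 8 dB after compression, so the compressed level is -39.4 + 8 = -31.4 dB.
Make-up = target − compressed = -29.4 − (-31.4) = 2 dB.

2 dB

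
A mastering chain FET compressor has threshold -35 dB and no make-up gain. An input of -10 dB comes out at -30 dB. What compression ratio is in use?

Input overshoot = -10 − (-35) = 25 dB; output overshoot = -30 − (-35) = 5 dB.
Ratio = 25 / 5 = 5.

5:1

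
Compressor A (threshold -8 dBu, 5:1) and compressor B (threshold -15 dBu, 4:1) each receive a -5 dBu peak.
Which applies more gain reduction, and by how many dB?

A: overshoot 3 dB → output overshoot 0.6 dB → GR 2.4 dB.
B: overshoot 10 dB → output overshoot 2.5 dB → GR 7.5 dB.
B reduces 5.1 dB more.

B, by 5.1 dB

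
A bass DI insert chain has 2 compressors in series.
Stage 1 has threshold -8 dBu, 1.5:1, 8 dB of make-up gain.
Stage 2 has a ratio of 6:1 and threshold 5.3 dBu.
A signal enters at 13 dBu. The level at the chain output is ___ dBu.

6.75 dBu

Stage 1: 21 dB above -8 dBu, reduced 1.5:1 to 14 dB above → 6 dBu; +8 dB make-up → 14 dBu.
Stage 2: 8.7 dB above 5.3 dBu, reduced 6:1 to 1.45 dB above → 6.75 dBu.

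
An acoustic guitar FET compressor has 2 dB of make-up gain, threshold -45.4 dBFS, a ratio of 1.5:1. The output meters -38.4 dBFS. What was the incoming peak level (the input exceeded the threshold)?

-37.9 dBFS

Stripping the +2 dB make-up gives -40.4 dBFS at the gain stage.
That's 5 dB above the -45.4 dBFS threshold.
Input overshoot = R × output overshoot = 7.5 dB → input = -45.4 + 7.5 = -37.9 dBFS.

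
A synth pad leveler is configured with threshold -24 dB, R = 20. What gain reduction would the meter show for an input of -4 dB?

-4 dB exceeds the threshold by 20 dB.
At 20:1, output sits 20/20 = 1 dB above threshold.
So the signal is attenuated by 20 − 1 = 19 dB.

19 dB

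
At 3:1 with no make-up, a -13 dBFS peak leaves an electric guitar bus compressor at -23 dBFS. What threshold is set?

Input is 15 dB above T (since output overshoot × R = input overshoot: (-23 − T)·3 = -13 − T gives T = -28 dBFS).
Check: -28 + (-13 − (-28))/3 = -28 + 5 = -23 dBFS. ✓

-28 dBFS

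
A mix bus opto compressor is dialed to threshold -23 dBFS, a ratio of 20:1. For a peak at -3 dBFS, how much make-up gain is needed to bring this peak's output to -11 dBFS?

The peak compresses to -23 + 20/20 = -22 dBFS.
To reach -11 dBFS requires -11 − (-22) = 11 dB of make-up.

11 dB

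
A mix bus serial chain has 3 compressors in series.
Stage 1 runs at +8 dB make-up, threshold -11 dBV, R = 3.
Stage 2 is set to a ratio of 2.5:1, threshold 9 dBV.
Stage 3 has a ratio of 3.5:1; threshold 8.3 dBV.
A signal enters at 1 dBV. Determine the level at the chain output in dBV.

1 dBV

Stage 1: overshoot 12 dB → 12/3 = 4 dB → -7 dBV; +8 dB make-up → 1 dBV.
Stage 2: below threshold (1 ≤ 9); passes unchanged; output 1 dBV.
Stage 3: below threshold (1 ≤ 8.3); passes unchanged; output 1 dBV.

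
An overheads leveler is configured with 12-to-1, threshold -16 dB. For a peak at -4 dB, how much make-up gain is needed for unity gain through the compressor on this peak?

11 dB

The peak compresses to -16 + 12/12 = -15 dB.
To reach -4 dB requires -4 − (-15) = 11 dB of make-up.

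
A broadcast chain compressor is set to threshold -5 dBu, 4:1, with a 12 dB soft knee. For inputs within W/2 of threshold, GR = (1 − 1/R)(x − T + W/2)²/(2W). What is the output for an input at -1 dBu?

-4.125 dBu

x − T + W/2 = -1 − (-5) + 6 = 10.
GR = (1 − 1/4) × 10² / 24 = 0.75 × 100 / 24 = 3.125 dB.
Output = -1 − 3.125 = -4.125 dBu.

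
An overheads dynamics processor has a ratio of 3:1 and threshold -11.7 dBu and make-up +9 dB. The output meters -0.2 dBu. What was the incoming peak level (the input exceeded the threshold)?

Stripping the +9 dB make-up gives -9.2 dBu at the gain stage.
Post-compression overshoot = -9.2 − (-11.7) = 2.5 dB.
Before 3:1 compression the overshoot was 2.5 × 3 = 7.5 dB, so input = -11.7 + 7.5 = -4.2 dBu.

-4.2 dBu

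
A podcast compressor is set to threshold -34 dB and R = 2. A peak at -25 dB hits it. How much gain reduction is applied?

Overshoot = -25 − (-34) = 9 dB.
After 2:1 compression the overshoot becomes 9/2 = 4.5 dB.
So the signal is attenuated by 9 − 4.5 = 4.5 dB.

4.5 dB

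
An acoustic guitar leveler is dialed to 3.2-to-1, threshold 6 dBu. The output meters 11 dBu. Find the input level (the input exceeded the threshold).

The compressed level sits 11 − 6 = 5 dB over threshold.
Undo the ratio: input overshoot = 5 × 3.2 = 16 dB, giving input = 22 dBu.

22 dBu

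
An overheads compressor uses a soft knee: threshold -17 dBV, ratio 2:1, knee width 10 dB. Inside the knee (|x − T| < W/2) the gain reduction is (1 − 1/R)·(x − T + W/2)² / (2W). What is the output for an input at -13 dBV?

-15.025 dBV

x − T + W/2 = -13 − (-17) + 5 = 9.
GR = (1 − 1/2) × 9² / 20 = 0.5 × 81 / 20 = 2.025 dB.
Output = -13 − 2.025 = -15.025 dBV.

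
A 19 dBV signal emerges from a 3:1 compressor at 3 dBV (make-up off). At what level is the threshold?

-5 dBV

Gain reduction = 19 − 3 = 16 dB; output overshoot = GR / (R − 1) = 16 / 2 = 8 dB.
Threshold = output − output overshoot = 3 − 8 = -5 dBV.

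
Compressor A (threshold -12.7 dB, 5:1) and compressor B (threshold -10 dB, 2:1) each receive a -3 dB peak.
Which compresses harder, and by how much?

A: overshoot 9.7 dB → output overshoot 1.94 dB → GR 7.76 dB.
B: overshoot 7 dB → output overshoot 3.5 dB → GR 3.5 dB.
A reduces 4.26 dB more.

A, by 4.26 dB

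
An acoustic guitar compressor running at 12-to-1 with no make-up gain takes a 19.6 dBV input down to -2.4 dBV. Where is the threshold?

Gain reduction = 19.6 − (-2.4) = 22 dB; output overshoot = GR / (R − 1) = 22 / 11 = 2 dB.
Threshold = output − output overshoot = -2.4 − 2 = -4.4 dBV.

-4.4 dBV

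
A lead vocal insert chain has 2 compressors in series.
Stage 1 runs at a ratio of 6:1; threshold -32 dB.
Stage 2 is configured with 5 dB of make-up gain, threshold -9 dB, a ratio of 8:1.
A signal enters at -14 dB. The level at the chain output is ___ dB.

-24 dB

Stage 1: -14 dB is 18 dB over -32 dB; at 6:1 that becomes 3 dB over, giving -29 dB.
Stage 2: -29 dB is at or below the -9 dB threshold — no compression; make-up brings it to -24 dB.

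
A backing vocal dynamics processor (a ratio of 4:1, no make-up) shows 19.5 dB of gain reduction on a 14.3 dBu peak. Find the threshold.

-11.7 dBu

Let T be the threshold. Output overshoot = (input overshoot)/R, so -5.2 − T = (14.3 − T)/4.
4·(-5.2 − T) = 14.3 − T → 3·T = -20.8 − 14.3 = -35.1.
T = -35.1/3 = -11.7 dBu.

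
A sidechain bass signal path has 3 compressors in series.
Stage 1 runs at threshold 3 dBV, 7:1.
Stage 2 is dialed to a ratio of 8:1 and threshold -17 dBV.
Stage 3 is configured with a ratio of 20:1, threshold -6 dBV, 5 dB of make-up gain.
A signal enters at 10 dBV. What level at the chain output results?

-9.375 dBV

Stage 1: 7 dB above 3 dBV, reduced 7:1 to 1 dB above → 4 dBV.
Stage 2: 21 dB above -17 dBV, reduced 8:1 to 2.625 dB above → -14.375 dBV.
Stage 3: below threshold (-14.375 ≤ -6); passes unchanged; make-up brings it to -9.375 dBV.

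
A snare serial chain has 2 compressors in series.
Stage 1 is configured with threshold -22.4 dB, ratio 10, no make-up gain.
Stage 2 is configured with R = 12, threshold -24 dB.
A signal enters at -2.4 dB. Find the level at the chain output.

Stage 1: 20 dB above -22.4 dB, reduced 10:1 to 2 dB above → -20.4 dB.
Stage 2: overshoot 3.6 dB → 3.6/12 = 0.3 dB → -23.7 dB.

-23.7 dB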